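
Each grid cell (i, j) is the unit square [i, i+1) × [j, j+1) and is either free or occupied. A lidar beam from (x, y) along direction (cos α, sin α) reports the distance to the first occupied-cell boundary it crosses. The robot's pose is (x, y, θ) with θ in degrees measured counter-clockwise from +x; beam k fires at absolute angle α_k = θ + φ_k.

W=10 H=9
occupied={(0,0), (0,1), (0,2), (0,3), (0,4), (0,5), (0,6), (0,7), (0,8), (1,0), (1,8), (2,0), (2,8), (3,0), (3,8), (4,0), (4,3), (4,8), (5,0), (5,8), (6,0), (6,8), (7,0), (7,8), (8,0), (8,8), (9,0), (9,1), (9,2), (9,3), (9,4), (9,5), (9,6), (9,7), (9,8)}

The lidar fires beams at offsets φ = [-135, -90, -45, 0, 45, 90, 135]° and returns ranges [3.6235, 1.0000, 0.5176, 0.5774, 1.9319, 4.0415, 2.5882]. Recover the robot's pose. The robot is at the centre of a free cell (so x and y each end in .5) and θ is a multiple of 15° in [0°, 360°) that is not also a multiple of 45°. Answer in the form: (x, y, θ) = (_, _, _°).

Candidates: 55 free-cell centres × 16 headings = 880 poses. Raycast each; keep the one whose scan matches to 4 dp.
  (8.5, 4.5, 210°): beam 1 = 1.9319 ≠ 3.6235 ✗
  (4.5, 2.5, 15°): beam 1 = 1.7321 ≠ 3.6235 ✗
  (2.5, 3.5, 195°): beam 1 = 5.1962 ≠ 3.6235 ✗
  (1.5, 4.5, 345°): beam 1 = 0.5774 ≠ 3.6235 ✗
  …
  (1.5, 4.5, 210°): r_1=3.6235, r_2=1.0000, r_3=0.5176, r_4=0.5774, r_5=1.9319, r_6=4.0415, r_7=2.5882 — all match ✓
No second candidate reproduces the full scan.

(x, y, θ) = (1.5, 4.5, 210°)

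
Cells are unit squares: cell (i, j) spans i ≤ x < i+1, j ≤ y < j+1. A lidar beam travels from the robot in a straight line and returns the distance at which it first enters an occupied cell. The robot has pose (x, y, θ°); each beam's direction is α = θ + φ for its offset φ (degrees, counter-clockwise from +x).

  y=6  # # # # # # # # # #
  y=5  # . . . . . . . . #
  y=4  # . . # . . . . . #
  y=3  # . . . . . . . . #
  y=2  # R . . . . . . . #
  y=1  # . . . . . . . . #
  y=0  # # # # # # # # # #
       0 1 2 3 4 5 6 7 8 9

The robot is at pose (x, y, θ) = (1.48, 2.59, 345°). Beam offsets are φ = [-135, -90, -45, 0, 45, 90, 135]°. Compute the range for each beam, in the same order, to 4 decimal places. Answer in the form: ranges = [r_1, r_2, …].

beam 1: φ=-135°, α=210°
  d=(-0.8660,-0.5000)  start (1,2)  tX=0.5543 tY=1.1800  stride 1/|dx|=1.1547 1/|dy|=2.0000
    cross x-line → (0,2), t=0.5543 (wall)
  → r_1 = 0.5543
beam 2: φ=-90°, α=255°
  d=(-0.2588,-0.9659)  start (1,2)  tX=1.8546 tY=0.6108  stride 1/|dx|=3.8637 1/|dy|=1.0353
    cross y-line → (1,1), t=0.6108
    cross y-line → (1,0), t=1.6461 (wall)
  → r_2 = 1.6461
beam 3: φ=-45°, α=300°
  d=(0.5000,-0.8660)  start (1,2)  tX=1.0400 tY=0.6813  stride 1/|dx|=2.0000 1/|dy|=1.1547
    cross y-line → (1,1), t=0.6813
    cross x-line → (2,1), t=1.0400
    cross y-line → (2,0), t=1.8360 (wall)
  → r_3 = 1.8360
beam 4: φ=0°, α=345°
  d=(0.9659,-0.2588)  start (1,2)  tX=0.5383 tY=2.2796  stride 1/|dx|=1.0353 1/|dy|=3.8637
    cross x-line → (2,2), t=0.5383
    cross x-line → (3,2), t=1.5736
    cross y-line → (3,1), t=2.2796
    cross x-line → (4,1), t=2.6089
    cross x-line → (5,1), t=3.6442
    cross x-line → (6,1), t=4.6794
    cross x-line → (7,1), t=5.7147
    cross y-line → (7,0), t=6.1433 (wall)
  → r_4 = 6.1433
beam 5: φ=45°, α=30°
  d=(0.8660,0.5000)  start (1,2)  tX=0.6004 tY=0.8200  stride 1/|dx|=1.1547 1/|dy|=2.0000
    cross x-line → (2,2), t=0.6004
    cross y-line → (2,3), t=0.8200
    cross x-line → (3,3), t=1.7551
    cross y-line → (3,4), t=2.8200 (wall)
  → r_5 = 2.8200
beam 6: φ=90°, α=75°
  d=(0.2588,0.9659)  start (1,2)  tX=2.0091 tY=0.4245  stride 1/|dx|=3.8637 1/|dy|=1.0353
    cross y-line → (1,3), t=0.4245
    cross y-line → (1,4), t=1.4597
    cross x-line → (2,4), t=2.0091
    cross y-line → (2,5), t=2.4950
    cross y-line → (2,6), t=3.5303 (wall)
  → r_6 = 3.5303
beam 7: φ=135°, α=120°
  d=(-0.5000,0.8660)  start (1,2)  tX=0.9600 tY=0.4734  stride 1/|dx|=2.0000 1/|dy|=1.1547
    cross y-line → (1,3), t=0.4734
    cross x-line → (0,3), t=0.9600 (wall)
  → r_7 = 0.9600

ranges = [0.5543, 1.6461, 1.8360, 6.1433, 2.8200, 3.5303, 0.9600]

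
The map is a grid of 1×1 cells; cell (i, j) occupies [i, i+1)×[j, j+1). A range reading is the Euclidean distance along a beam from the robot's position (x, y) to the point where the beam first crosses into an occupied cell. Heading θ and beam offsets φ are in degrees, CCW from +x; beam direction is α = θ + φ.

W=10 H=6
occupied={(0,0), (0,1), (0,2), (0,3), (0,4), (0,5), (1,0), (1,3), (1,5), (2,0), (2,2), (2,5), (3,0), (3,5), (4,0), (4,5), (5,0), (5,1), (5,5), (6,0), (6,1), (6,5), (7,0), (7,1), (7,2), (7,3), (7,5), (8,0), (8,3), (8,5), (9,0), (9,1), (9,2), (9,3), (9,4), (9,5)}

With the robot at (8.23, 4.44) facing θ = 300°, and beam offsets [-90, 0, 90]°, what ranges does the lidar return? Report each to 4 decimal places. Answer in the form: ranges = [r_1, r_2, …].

beam 1: φ=-90°, α=210°
  dir = (cos 210°, sin 210°) = (-0.8660, -0.5000); from cell (8,4)
  next x-line at t=0.2656, next y-line at t=0.8800; Δt_x=1.1547, Δt_y=2.0000
    x: enter (7,4) at t=0.2656
    y: enter (7,3) at t=0.8800 ← occupied
  → r_1 = 0.8800
beam 2: φ=0°, α=300°
  dir = (cos 300°, sin 300°) = (0.5000, -0.8660); from cell (8,4)
  next x-line at t=1.5400, next y-line at t=0.5081; Δt_x=2.0000, Δt_y=1.1547
    y: enter (8,3) at t=0.5081 ← occupied
  → r_2 = 0.5081
beam 3: φ=90°, α=30°
  dir = (cos 30°, sin 30°) = (0.8660, 0.5000); from cell (8,4)
  next x-line at t=0.8891, next y-line at t=1.1200; Δt_x=1.1547, Δt_y=2.0000
    x: enter (9,4) at t=0.8891 ← occupied
  → r_3 = 0.8891

ranges = [0.8800, 0.5081, 0.8891]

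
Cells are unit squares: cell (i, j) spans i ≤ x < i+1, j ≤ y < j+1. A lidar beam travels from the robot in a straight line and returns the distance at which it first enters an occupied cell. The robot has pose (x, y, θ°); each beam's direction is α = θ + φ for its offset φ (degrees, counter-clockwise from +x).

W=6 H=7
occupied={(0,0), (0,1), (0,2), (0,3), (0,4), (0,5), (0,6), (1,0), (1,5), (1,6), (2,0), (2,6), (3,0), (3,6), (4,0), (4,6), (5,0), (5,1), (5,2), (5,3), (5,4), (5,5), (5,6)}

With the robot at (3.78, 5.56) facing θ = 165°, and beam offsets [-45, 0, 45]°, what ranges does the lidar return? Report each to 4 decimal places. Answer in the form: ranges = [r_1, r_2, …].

beam 1: φ=-45°, α=120°
  cosα=-0.5000 sinα=0.8660 | (3,5) | tMaxX 1.5600 tMaxY 0.5081 | tΔX 2.0000 tΔY 1.1547
    t=0.5081 [y] (3,6) — stop
  → r_1 = 0.5081
beam 2: φ=0°, α=165°
  cosα=-0.9659 sinα=0.2588 | (3,5) | tMaxX 0.8075 tMaxY 1.7000 | tΔX 1.0353 tΔY 3.8637
    t=0.8075 [x] (2,5)
    t=1.7000 [y] (2,6) — stop
  → r_2 = 1.7000
beam 3: φ=45°, α=210°
  cosα=-0.8660 sinα=-0.5000 | (3,5) | tMaxX 0.9007 tMaxY 1.1200 | tΔX 1.1547 tΔY 2.0000
    t=0.9007 [x] (2,5)
    t=1.1200 [y] (2,4)
    t=2.0554 [x] (1,4)
    t=3.1200 [y] (1,3)
    t=3.2101 [x] (0,3) — stop
  → r_3 = 3.2101

ranges = [0.5081, 1.7000, 3.2101]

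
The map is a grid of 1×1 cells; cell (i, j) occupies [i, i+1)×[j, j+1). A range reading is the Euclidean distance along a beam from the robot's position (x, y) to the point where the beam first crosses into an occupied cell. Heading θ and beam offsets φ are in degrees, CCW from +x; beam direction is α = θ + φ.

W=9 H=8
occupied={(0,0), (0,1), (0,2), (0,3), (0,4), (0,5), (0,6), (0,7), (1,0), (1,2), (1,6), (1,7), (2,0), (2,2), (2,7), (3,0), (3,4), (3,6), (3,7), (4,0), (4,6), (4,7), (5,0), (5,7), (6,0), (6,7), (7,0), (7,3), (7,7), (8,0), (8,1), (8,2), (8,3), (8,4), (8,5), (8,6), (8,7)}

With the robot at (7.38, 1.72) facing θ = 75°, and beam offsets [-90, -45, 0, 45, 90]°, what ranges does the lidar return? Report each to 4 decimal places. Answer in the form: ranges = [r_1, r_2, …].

ranges = [0.6419, 0.7159, 1.3252, 4.9421, 4.5345]

beam 1: φ=-90°, α=345°
  direction (0.9659, -0.2588); cell (7,1); t to first gridline: x 0.6419, y 2.7819 (then +1.0353 / +3.8637)
    (8,1) via x @ 0.6419  # hit
  → r_1 = 0.6419
beam 2: φ=-45°, α=30°
  direction (0.8660, 0.5000); cell (7,1); t to first gridline: x 0.7159, y 0.5600 (then +1.1547 / +2.0000)
    (7,2) via y @ 0.5600
    (8,2) via x @ 0.7159  # hit
  → r_2 = 0.7159
beam 3: φ=0°, α=75°
  direction (0.2588, 0.9659); cell (7,1); t to first gridline: x 2.3955, y 0.2899 (then +3.8637 / +1.0353)
    (7,2) via y @ 0.2899
    (7,3) via y @ 1.3252  # hit
  → r_3 = 1.3252
beam 4: φ=45°, α=120°
  direction (-0.5000, 0.8660); cell (7,1); t to first gridline: x 0.7600, y 0.3233 (then +2.0000 / +1.1547)
    (7,2) via y @ 0.3233
    (6,2) via x @ 0.7600
    (6,3) via y @ 1.4780
    (6,4) via y @ 2.6327
    (5,4) via x @ 2.7600
    (5,5) via y @ 3.7874
    (4,5) via x @ 4.7600
    (4,6) via y @ 4.9421  # hit
  → r_4 = 4.9421
beam 5: φ=90°, α=165°
  direction (-0.9659, 0.2588); cell (7,1); t to first gridline: x 0.3934, y 1.0818 (then +1.0353 / +3.8637)
    (6,1) via x @ 0.3934
    (6,2) via y @ 1.0818
    (5,2) via x @ 1.4287
    (4,2) via x @ 2.4640
    (3,2) via x @ 3.4992
    (2,2) via x @ 4.5345  # hit
  → r_5 = 4.5345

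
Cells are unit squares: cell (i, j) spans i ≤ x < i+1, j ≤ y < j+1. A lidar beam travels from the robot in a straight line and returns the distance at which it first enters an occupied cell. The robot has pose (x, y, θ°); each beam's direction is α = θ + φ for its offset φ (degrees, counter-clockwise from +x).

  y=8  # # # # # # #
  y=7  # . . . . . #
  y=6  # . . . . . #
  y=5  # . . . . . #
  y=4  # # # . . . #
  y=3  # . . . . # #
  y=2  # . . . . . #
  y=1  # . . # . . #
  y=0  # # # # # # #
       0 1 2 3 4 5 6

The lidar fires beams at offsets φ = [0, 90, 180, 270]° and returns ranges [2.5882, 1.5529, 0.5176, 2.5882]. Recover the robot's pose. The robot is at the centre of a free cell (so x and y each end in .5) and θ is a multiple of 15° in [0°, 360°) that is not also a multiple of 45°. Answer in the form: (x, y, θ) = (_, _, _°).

(x, y, θ) = (5.5, 5.5, 195°)

Candidates: 31 free-cell centres × 16 headings = 496 poses. Raycast each; keep the one whose scan matches to 4 dp.
  (2.5, 5.5, 210°): beam 1 = 1.0000 ≠ 2.5882 ✗
  (3.5, 2.5, 75°): beam 1 = 5.6940 ≠ 2.5882 ✗
  (2.5, 7.5, 195°): beam 1 = 1.5529 ≠ 2.5882 ✗
  (4.5, 1.5, 105°): beam 1 = 6.7293 ≠ 2.5882 ✗
  …
  (5.5, 5.5, 195°): r_1=2.5882, r_2=1.5529, r_3=0.5176, r_4=2.5882 — all match ✓
No second candidate reproduces the full scan.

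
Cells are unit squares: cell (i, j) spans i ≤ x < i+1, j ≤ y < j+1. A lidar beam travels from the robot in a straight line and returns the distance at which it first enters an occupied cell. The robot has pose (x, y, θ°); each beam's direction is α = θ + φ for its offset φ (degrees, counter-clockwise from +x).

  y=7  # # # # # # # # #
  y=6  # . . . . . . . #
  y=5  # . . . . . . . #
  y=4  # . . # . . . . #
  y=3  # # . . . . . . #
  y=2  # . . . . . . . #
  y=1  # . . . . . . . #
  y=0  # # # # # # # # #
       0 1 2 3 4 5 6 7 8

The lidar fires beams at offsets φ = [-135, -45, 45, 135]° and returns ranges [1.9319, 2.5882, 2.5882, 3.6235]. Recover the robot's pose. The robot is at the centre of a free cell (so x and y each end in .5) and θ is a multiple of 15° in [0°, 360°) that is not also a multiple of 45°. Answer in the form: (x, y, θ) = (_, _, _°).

(x, y, θ) = (5.5, 3.5, 300°)

Candidates: 40 free-cell centres × 16 headings = 640 poses. Raycast each; keep the one whose scan matches to 4 dp.
  (2.5, 1.5, 150°): beam 1 = 5.6940 ≠ 1.9319 ✗
  (6.5, 5.5, 15°): beam 1 = 5.1962 ≠ 1.9319 ✗
  (2.5, 5.5, 150°): beam 1 = 5.6940 ≠ 1.9319 ✗
  (4.5, 6.5, 300°): beam 2 = 1.9319 ≠ 2.5882 ✗
  (4.5, 6.5, 195°): beam 1 = 0.5774 ≠ 1.9319 ✗
  …
  (5.5, 3.5, 300°): r_1=1.9319, r_2=2.5882, r_3=2.5882, r_4=3.6235 — all match ✓
Only this pose fits every beam.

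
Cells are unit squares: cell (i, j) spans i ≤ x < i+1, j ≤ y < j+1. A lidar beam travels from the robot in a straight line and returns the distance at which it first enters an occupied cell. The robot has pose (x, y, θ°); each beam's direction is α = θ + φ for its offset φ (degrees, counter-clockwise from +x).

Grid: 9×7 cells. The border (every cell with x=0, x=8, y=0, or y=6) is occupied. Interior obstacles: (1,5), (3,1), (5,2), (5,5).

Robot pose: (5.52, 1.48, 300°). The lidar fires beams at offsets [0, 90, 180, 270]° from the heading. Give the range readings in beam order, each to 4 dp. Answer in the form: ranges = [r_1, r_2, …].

beam 1: φ=0°, α=300°
  d=(0.5000,-0.8660)  start (5,1)  tX=0.9600 tY=0.5543  stride 1/|dx|=2.0000 1/|dy|=1.1547
    cross y-line → (5,0), t=0.5543 (wall)
  → r_1 = 0.5543
beam 2: φ=90°, α=30°
  d=(0.8660,0.5000)  start (5,1)  tX=0.5543 tY=1.0400  stride 1/|dx|=1.1547 1/|dy|=2.0000
    cross x-line → (6,1), t=0.5543
    cross y-line → (6,2), t=1.0400
    cross x-line → (7,2), t=1.7090
    cross x-line → (8,2), t=2.8637 (wall)
  → r_2 = 2.8637
beam 3: φ=180°, α=120°
  d=(-0.5000,0.8660)  start (5,1)  tX=1.0400 tY=0.6004  stride 1/|dx|=2.0000 1/|dy|=1.1547
    cross y-line → (5,2), t=0.6004 (wall)
  → r_3 = 0.6004
beam 4: φ=270°, α=210°
  d=(-0.8660,-0.5000)  start (5,1)  tX=0.6004 tY=0.9600  stride 1/|dx|=1.1547 1/|dy|=2.0000
    cross x-line → (4,1), t=0.6004
    cross y-line → (4,0), t=0.9600 (wall)
  → r_4 = 0.9600

ranges = [0.5543, 2.8637, 0.6004, 0.9600]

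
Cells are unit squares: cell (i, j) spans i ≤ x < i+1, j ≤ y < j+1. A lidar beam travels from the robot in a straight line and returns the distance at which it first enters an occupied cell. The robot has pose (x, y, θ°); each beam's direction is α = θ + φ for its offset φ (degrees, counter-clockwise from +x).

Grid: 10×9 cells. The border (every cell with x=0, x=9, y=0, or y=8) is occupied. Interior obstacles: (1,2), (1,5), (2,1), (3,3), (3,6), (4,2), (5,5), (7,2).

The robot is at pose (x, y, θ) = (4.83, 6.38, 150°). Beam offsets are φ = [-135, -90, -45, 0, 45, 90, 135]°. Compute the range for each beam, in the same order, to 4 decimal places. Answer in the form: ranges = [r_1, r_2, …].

ranges = [4.3171, 1.8706, 1.6771, 0.9584, 0.8593, 2.7482, 0.6568]

beam 1: φ=-135°, α=15°
  cosα=0.9659 sinα=0.2588 | (4,6) | tMaxX 0.1760 tMaxY 2.3955 | tΔX 1.0353 tΔY 3.8637
    t=0.1760 [x] (5,6)
    t=1.2113 [x] (6,6)
    t=2.2465 [x] (7,6)
    t=2.3955 [y] (7,7)
    t=3.2818 [x] (8,7)
    t=4.3171 [x] (9,7) — stop
  → r_1 = 4.3171
beam 2: φ=-90°, α=60°
  cosα=0.5000 sinα=0.8660 | (4,6) | tMaxX 0.3400 tMaxY 0.7159 | tΔX 2.0000 tΔY 1.1547
    t=0.3400 [x] (5,6)
    t=0.7159 [y] (5,7)
    t=1.8706 [y] (5,8) — stop
  → r_2 = 1.8706
beam 3: φ=-45°, α=105°
  cosα=-0.2588 sinα=0.9659 | (4,6) | tMaxX 3.2069 tMaxY 0.6419 | tΔX 3.8637 tΔY 1.0353
    t=0.6419 [y] (4,7)
    t=1.6771 [y] (4,8) — stop
  → r_3 = 1.6771
beam 4: φ=0°, α=150°
  cosα=-0.8660 sinα=0.5000 | (4,6) | tMaxX 0.9584 tMaxY 1.2400 | tΔX 1.1547 tΔY 2.0000
    t=0.9584 [x] (3,6) — stop
  → r_4 = 0.9584
beam 5: φ=45°, α=195°
  cosα=-0.9659 sinα=-0.2588 | (4,6) | tMaxX 0.8593 tMaxY 1.4682 | tΔX 1.0353 tΔY 3.8637
    t=0.8593 [x] (3,6) — stop
  → r_5 = 0.8593
beam 6: φ=90°, α=240°
  cosα=-0.5000 sinα=-0.8660 | (4,6) | tMaxX 1.6600 tMaxY 0.4388 | tΔX 2.0000 tΔY 1.1547
    t=0.4388 [y] (4,5)
    t=1.5935 [y] (4,4)
    t=1.6600 [x] (3,4)
    t=2.7482 [y] (3,3) — stop
  → r_6 = 2.7482
beam 7: φ=135°, α=285°
  cosα=0.2588 sinα=-0.9659 | (4,6) | tMaxX 0.6568 tMaxY 0.3934 | tΔX 3.8637 tΔY 1.0353
    t=0.3934 [y] (4,5)
    t=0.6568 [x] (5,5) — stop
  → r_7 = 0.6568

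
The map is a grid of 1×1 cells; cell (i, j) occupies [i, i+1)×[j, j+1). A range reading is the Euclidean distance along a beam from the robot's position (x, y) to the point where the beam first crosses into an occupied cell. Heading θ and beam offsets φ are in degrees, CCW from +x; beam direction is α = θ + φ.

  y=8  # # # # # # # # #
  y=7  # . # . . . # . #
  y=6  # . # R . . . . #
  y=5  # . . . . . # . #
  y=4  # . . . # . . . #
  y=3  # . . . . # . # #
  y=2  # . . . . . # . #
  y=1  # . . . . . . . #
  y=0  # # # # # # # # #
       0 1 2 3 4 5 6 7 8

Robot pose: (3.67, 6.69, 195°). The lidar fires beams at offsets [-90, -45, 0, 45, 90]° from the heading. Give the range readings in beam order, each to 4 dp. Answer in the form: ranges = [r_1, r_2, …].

beam 1: φ=-90°, α=105°
  d=(-0.2588,0.9659)  start (3,6)  tX=2.5887 tY=0.3209  stride 1/|dx|=3.8637 1/|dy|=1.0353
    cross y-line → (3,7), t=0.3209
    cross y-line → (3,8), t=1.3562 (wall)
  → r_1 = 1.3562
beam 2: φ=-45°, α=150°
  d=(-0.8660,0.5000)  start (3,6)  tX=0.7736 tY=0.6200  stride 1/|dx|=1.1547 1/|dy|=2.0000
    cross y-line → (3,7), t=0.6200
    cross x-line → (2,7), t=0.7736 (wall)
  → r_2 = 0.7736
beam 3: φ=0°, α=195°
  d=(-0.9659,-0.2588)  start (3,6)  tX=0.6936 tY=2.6660  stride 1/|dx|=1.0353 1/|dy|=3.8637
    cross x-line → (2,6), t=0.6936 (wall)
  → r_3 = 0.6936
beam 4: φ=45°, α=240°
  d=(-0.5000,-0.8660)  start (3,6)  tX=1.3400 tY=0.7967  stride 1/|dx|=2.0000 1/|dy|=1.1547
    cross y-line → (3,5), t=0.7967
    cross x-line → (2,5), t=1.3400
    cross y-line → (2,4), t=1.9514
    cross y-line → (2,3), t=3.1061
    cross x-line → (1,3), t=3.3400
    cross y-line → (1,2), t=4.2608
    cross x-line → (0,2), t=5.3400 (wall)
  → r_4 = 5.3400
beam 5: φ=90°, α=285°
  d=(0.2588,-0.9659)  start (3,6)  tX=1.2750 tY=0.7143  stride 1/|dx|=3.8637 1/|dy|=1.0353
    cross y-line → (3,5), t=0.7143
    cross x-line → (4,5), t=1.2750
    cross y-line → (4,4), t=1.7496 (wall)
  → r_5 = 1.7496

ranges = [1.3562, 0.7736, 0.6936, 5.3400, 1.7496]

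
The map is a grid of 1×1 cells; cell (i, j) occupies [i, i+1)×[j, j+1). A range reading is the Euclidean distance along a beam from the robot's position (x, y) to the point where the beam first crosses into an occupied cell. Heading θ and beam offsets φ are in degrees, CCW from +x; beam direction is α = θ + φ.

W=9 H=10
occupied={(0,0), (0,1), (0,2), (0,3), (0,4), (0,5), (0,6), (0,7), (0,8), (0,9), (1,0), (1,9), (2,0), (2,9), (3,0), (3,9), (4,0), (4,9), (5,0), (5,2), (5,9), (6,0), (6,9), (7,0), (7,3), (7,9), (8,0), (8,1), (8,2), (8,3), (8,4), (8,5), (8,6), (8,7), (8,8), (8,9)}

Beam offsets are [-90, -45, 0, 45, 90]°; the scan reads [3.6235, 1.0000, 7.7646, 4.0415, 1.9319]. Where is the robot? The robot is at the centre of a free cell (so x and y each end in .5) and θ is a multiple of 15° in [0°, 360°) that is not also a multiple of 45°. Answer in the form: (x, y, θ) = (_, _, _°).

(x, y, θ) = (4.5, 1.5, 105°)

Candidates: 54 free-cell centres × 16 headings = 864 poses. Raycast each; keep the one whose scan matches to 4 dp.
  (1.5, 5.5, 60°): beam 1 = 5.0000 ≠ 3.6235 ✗
  (5.5, 5.5, 300°): beam 1 = 5.1962 ≠ 3.6235 ✗
  (3.5, 1.5, 285°): beam 1 = 1.9319 ≠ 3.6235 ✗
  …
  (4.5, 1.5, 105°): r_1=3.6235, r_2=1.0000, r_3=7.7646, r_4=4.0415, r_5=1.9319 — all match ✓
Unique over the lattice → pose = (4.5, 1.5, 105°).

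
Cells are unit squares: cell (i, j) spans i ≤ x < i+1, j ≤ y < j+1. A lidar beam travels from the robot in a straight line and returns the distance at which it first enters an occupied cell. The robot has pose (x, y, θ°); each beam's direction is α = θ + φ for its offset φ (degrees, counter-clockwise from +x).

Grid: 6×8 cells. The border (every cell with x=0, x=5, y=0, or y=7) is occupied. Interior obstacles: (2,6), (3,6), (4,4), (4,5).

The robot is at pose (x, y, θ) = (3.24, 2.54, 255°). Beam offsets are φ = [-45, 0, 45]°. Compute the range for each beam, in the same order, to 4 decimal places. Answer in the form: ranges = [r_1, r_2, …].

ranges = [2.5865, 1.5943, 1.7782]

beam 1: φ=-45°, α=210°
  d=(-0.8660,-0.5000)  start (3,2)  tX=0.2771 tY=1.0800  stride 1/|dx|=1.1547 1/|dy|=2.0000
    cross x-line → (2,2), t=0.2771
    cross y-line → (2,1), t=1.0800
    cross x-line → (1,1), t=1.4318
    cross x-line → (0,1), t=2.5865 (wall)
  → r_1 = 2.5865
beam 2: φ=0°, α=255°
  d=(-0.2588,-0.9659)  start (3,2)  tX=0.9273 tY=0.5590  stride 1/|dx|=3.8637 1/|dy|=1.0353
    cross y-line → (3,1), t=0.5590
    cross x-line → (2,1), t=0.9273
    cross y-line → (2,0), t=1.5943 (wall)
  → r_2 = 1.5943
beam 3: φ=45°, α=300°
  d=(0.5000,-0.8660)  start (3,2)  tX=1.5200 tY=0.6235  stride 1/|dx|=2.0000 1/|dy|=1.1547
    cross y-line → (3,1), t=0.6235
    cross x-line → (4,1), t=1.5200
    cross y-line → (4,0), t=1.7782 (wall)
  → r_3 = 1.7782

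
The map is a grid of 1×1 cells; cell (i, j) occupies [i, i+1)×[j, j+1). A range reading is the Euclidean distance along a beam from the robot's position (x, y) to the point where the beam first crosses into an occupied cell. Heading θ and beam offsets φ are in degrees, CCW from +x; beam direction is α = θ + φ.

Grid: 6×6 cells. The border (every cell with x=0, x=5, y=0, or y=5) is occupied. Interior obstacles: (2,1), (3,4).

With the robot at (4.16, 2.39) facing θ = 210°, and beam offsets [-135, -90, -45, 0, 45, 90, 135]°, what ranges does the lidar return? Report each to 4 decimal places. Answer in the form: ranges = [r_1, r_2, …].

beam 1: φ=-135°, α=75°
  direction (0.2588, 0.9659); cell (4,2); t to first gridline: x 3.2455, y 0.6315 (then +3.8637 / +1.0353)
    (4,3) via y @ 0.6315
    (4,4) via y @ 1.6668
    (4,5) via y @ 2.7021  # hit
  → r_1 = 2.7021
beam 2: φ=-90°, α=120°
  direction (-0.5000, 0.8660); cell (4,2); t to first gridline: x 0.3200, y 0.7044 (then +2.0000 / +1.1547)
    (3,2) via x @ 0.3200
    (3,3) via y @ 0.7044
    (3,4) via y @ 1.8591  # hit
  → r_2 = 1.8591
beam 3: φ=-45°, α=165°
  direction (-0.9659, 0.2588); cell (4,2); t to first gridline: x 0.1656, y 2.3569 (then +1.0353 / +3.8637)
    (3,2) via x @ 0.1656
    (2,2) via x @ 1.2009
    (1,2) via x @ 2.2362
    (1,3) via y @ 2.3569
    (0,3) via x @ 3.2715  # hit
  → r_3 = 3.2715
beam 4: φ=0°, α=210°
  direction (-0.8660, -0.5000); cell (4,2); t to first gridline: x 0.1848, y 0.7800 (then +1.1547 / +2.0000)
    (3,2) via x @ 0.1848
    (3,1) via y @ 0.7800
    (2,1) via x @ 1.3395  # hit
  → r_4 = 1.3395
beam 5: φ=45°, α=255°
  direction (-0.2588, -0.9659); cell (4,2); t to first gridline: x 0.6182, y 0.4038 (then +3.8637 / +1.0353)
    (4,1) via y @ 0.4038
    (3,1) via x @ 0.6182
    (3,0) via y @ 1.4390  # hit
  → r_5 = 1.4390
beam 6: φ=90°, α=300°
  direction (0.5000, -0.8660); cell (4,2); t to first gridline: x 1.6800, y 0.4503 (then +2.0000 / +1.1547)
    (4,1) via y @ 0.4503
    (4,0) via y @ 1.6050  # hit
  → r_6 = 1.6050
beam 7: φ=135°, α=345°
  direction (0.9659, -0.2588); cell (4,2); t to first gridline: x 0.8696, y 1.5068 (then +1.0353 / +3.8637)
    (5,2) via x @ 0.8696  # hit
  → r_7 = 0.8696

ranges = [2.7021, 1.8591, 3.2715, 1.3395, 1.4390, 1.6050, 0.8696]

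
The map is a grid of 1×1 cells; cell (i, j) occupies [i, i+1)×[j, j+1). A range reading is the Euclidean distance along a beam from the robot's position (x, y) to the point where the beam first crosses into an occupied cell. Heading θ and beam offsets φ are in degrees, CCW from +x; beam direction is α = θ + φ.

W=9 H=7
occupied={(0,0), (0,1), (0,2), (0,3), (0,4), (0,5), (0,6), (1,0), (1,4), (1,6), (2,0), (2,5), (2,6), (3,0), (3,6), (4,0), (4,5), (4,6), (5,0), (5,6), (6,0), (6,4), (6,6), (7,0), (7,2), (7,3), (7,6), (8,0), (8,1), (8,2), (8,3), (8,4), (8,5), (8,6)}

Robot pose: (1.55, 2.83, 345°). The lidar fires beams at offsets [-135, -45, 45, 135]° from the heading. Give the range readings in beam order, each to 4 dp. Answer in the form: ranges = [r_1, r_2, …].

beam 1: φ=-135°, α=210°
  dir = (cos 210°, sin 210°) = (-0.8660, -0.5000); from cell (1,2)
  next x-line at t=0.6351, next y-line at t=1.6600; Δt_x=1.1547, Δt_y=2.0000
    x: enter (0,2) at t=0.6351 ← occupied
  → r_1 = 0.6351
beam 2: φ=-45°, α=300°
  dir = (cos 300°, sin 300°) = (0.5000, -0.8660); from cell (1,2)
  next x-line at t=0.9000, next y-line at t=0.9584; Δt_x=2.0000, Δt_y=1.1547
    x: enter (2,2) at t=0.9000
    y: enter (2,1) at t=0.9584
    y: enter (2,0) at t=2.1131 ← occupied
  → r_2 = 2.1131
beam 3: φ=45°, α=30°
  dir = (cos 30°, sin 30°) = (0.8660, 0.5000); from cell (1,2)
  next x-line at t=0.5196, next y-line at t=0.3400; Δt_x=1.1547, Δt_y=2.0000
    y: enter (1,3) at t=0.3400
    x: enter (2,3) at t=0.5196
    x: enter (3,3) at t=1.6743
    y: enter (3,4) at t=2.3400
    x: enter (4,4) at t=2.8290
    x: enter (5,4) at t=3.9837
    y: enter (5,5) at t=4.3400
    x: enter (6,5) at t=5.1384
    x: enter (7,5) at t=6.2931
    y: enter (7,6) at t=6.3400 ← occupied
  → r_3 = 6.3400
beam 4: φ=135°, α=120°
  dir = (cos 120°, sin 120°) = (-0.5000, 0.8660); from cell (1,2)
  next x-line at t=1.1000, next y-line at t=0.1963; Δt_x=2.0000, Δt_y=1.1547
    y: enter (1,3) at t=0.1963
    x: enter (0,3) at t=1.1000 ← occupied
  → r_4 = 1.1000

ranges = [0.6351, 2.1131, 6.3400, 1.1000]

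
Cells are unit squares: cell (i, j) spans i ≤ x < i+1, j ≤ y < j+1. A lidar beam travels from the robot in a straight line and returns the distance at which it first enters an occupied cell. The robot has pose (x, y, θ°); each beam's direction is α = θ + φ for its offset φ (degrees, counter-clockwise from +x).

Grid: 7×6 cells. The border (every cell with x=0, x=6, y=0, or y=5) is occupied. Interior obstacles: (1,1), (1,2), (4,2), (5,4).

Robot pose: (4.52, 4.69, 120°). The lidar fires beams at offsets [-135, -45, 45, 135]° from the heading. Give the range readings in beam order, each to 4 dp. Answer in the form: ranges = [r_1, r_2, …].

ranges = [0.4969, 0.3209, 1.1977, 1.7496]

beam 1: φ=-135°, α=345°
  d=(0.9659,-0.2588)  start (4,4)  tX=0.4969 tY=2.6660  stride 1/|dx|=1.0353 1/|dy|=3.8637
    cross x-line → (5,4), t=0.4969 (wall)
  → r_1 = 0.4969
beam 2: φ=-45°, α=75°
  d=(0.2588,0.9659)  start (4,4)  tX=1.8546 tY=0.3209  stride 1/|dx|=3.8637 1/|dy|=1.0353
    cross y-line → (4,5), t=0.3209 (wall)
  → r_2 = 0.3209
beam 3: φ=45°, α=165°
  d=(-0.9659,0.2588)  start (4,4)  tX=0.5383 tY=1.1977  stride 1/|dx|=1.0353 1/|dy|=3.8637
    cross x-line → (3,4), t=0.5383
    cross y-line → (3,5), t=1.1977 (wall)
  → r_3 = 1.1977
beam 4: φ=135°, α=255°
  d=(-0.2588,-0.9659)  start (4,4)  tX=2.0091 tY=0.7143  stride 1/|dx|=3.8637 1/|dy|=1.0353
    cross y-line → (4,3), t=0.7143
    cross y-line → (4,2), t=1.7496 (wall)
  → r_4 = 1.7496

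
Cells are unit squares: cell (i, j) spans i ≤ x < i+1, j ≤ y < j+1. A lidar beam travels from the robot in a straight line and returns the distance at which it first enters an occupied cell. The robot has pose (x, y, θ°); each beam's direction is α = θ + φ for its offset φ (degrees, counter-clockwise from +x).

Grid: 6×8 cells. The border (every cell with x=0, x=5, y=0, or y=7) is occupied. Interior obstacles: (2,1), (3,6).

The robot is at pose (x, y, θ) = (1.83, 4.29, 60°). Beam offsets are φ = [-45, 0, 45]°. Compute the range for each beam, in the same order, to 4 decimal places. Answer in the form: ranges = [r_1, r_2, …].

ranges = [3.2818, 2.3400, 2.8056]

beam 1: φ=-45°, α=15°
  d=(0.9659,0.2588)  start (1,4)  tX=0.1760 tY=2.7432  stride 1/|dx|=1.0353 1/|dy|=3.8637
    cross x-line → (2,4), t=0.1760
    cross x-line → (3,4), t=1.2113
    cross x-line → (4,4), t=2.2465
    cross y-line → (4,5), t=2.7432
    cross x-line → (5,5), t=3.2818 (wall)
  → r_1 = 3.2818
beam 2: φ=0°, α=60°
  d=(0.5000,0.8660)  start (1,4)  tX=0.3400 tY=0.8198  stride 1/|dx|=2.0000 1/|dy|=1.1547
    cross x-line → (2,4), t=0.3400
    cross y-line → (2,5), t=0.8198
    cross y-line → (2,6), t=1.9745
    cross x-line → (3,6), t=2.3400 (wall)
  → r_2 = 2.3400
beam 3: φ=45°, α=105°
  d=(-0.2588,0.9659)  start (1,4)  tX=3.2069 tY=0.7350  stride 1/|dx|=3.8637 1/|dy|=1.0353
    cross y-line → (1,5), t=0.7350
    cross y-line → (1,6), t=1.7703
    cross y-line → (1,7), t=2.8056 (wall)
  → r_3 = 2.8056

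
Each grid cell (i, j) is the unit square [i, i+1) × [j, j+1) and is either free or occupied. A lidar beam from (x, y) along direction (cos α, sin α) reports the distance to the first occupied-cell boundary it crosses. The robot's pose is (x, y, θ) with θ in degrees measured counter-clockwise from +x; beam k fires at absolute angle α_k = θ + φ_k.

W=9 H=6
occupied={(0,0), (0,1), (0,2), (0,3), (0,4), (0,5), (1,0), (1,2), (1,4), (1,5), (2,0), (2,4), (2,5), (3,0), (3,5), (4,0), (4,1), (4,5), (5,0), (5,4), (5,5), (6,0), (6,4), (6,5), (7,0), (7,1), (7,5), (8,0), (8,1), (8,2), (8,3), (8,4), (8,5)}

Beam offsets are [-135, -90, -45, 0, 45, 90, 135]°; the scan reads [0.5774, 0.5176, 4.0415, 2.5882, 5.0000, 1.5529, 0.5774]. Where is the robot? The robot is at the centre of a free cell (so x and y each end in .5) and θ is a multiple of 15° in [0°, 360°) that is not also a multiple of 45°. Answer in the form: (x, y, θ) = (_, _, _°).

(x, y, θ) = (3.5, 4.5, 285°)

Enumerate (i+0.5, j+0.5, θ) over the 21 free cells and 16 admissible headings. For each, cast all 7 beams and compare to the given ranges.
  (3.5, 3.5, 345°): beam 1 = 1.7321 ≠ 0.5774 ✗
  (6.5, 1.5, 330°): beam 1 = 1.5529 ≠ 0.5774 ✗
  (7.5, 2.5, 75°): beam 3 = 0.5774 ≠ 4.0415 ✗
  (3.5, 3.5, 195°): beam 1 = 1.7321 ≠ 0.5774 ✗
  (2.5, 2.5, 210°): beam 1 = 1.5529 ≠ 0.5774 ✗
  …
  (3.5, 4.5, 285°): r_1=0.5774, r_2=0.5176, r_3=4.0415, r_4=2.5882, r_5=5.0000, r_6=1.5529, r_7=0.5774 — all match ✓
Only this pose fits every beam.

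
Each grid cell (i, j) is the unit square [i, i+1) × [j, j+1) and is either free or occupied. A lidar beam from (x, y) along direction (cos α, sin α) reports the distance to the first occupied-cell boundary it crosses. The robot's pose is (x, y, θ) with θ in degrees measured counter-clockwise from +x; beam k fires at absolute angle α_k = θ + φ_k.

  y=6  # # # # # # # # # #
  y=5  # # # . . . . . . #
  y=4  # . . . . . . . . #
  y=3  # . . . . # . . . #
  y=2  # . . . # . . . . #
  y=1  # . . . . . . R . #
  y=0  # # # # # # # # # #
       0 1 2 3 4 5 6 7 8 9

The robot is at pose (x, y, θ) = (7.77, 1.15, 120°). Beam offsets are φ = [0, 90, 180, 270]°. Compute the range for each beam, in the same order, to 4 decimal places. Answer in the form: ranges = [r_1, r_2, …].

beam 1: φ=0°, α=120°
  dir = (cos 120°, sin 120°) = (-0.5000, 0.8660); from cell (7,1)
  next x-line at t=1.5400, next y-line at t=0.9815; Δt_x=2.0000, Δt_y=1.1547
    y: enter (7,2) at t=0.9815
    x: enter (6,2) at t=1.5400
    y: enter (6,3) at t=2.1362
    y: enter (6,4) at t=3.2909
    x: enter (5,4) at t=3.5400
    y: enter (5,5) at t=4.4456
    x: enter (4,5) at t=5.5400
    y: enter (4,6) at t=5.6003 ← occupied
  → r_1 = 5.6003
beam 2: φ=90°, α=210°
  dir = (cos 210°, sin 210°) = (-0.8660, -0.5000); from cell (7,1)
  next x-line at t=0.8891, next y-line at t=0.3000; Δt_x=1.1547, Δt_y=2.0000
    y: enter (7,0) at t=0.3000 ← occupied
  → r_2 = 0.3000
beam 3: φ=180°, α=300°
  dir = (cos 300°, sin 300°) = (0.5000, -0.8660); from cell (7,1)
  next x-line at t=0.4600, next y-line at t=0.1732; Δt_x=2.0000, Δt_y=1.1547
    y: enter (7,0) at t=0.1732 ← occupied
  → r_3 = 0.1732
beam 4: φ=270°, α=30°
  dir = (cos 30°, sin 30°) = (0.8660, 0.5000); from cell (7,1)
  next x-line at t=0.2656, next y-line at t=1.7000; Δt_x=1.1547, Δt_y=2.0000
    x: enter (8,1) at t=0.2656
    x: enter (9,1) at t=1.4203 ← occupied
  → r_4 = 1.4203

ranges = [5.6003, 0.3000, 0.1732, 1.4203]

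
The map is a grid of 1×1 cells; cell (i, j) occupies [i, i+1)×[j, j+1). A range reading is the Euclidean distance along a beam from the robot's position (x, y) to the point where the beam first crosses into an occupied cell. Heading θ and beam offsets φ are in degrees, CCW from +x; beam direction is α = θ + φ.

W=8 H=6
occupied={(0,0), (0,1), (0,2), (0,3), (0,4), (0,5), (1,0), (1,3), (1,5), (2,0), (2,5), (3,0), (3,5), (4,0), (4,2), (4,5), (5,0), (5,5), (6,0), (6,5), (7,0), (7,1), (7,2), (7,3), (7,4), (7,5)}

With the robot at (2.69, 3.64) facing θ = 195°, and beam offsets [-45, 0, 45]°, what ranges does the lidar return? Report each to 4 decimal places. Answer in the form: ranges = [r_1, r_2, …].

beam 1: φ=-45°, α=150°
  direction (-0.8660, 0.5000); cell (2,3); t to first gridline: x 0.7967, y 0.7200 (then +1.1547 / +2.0000)
    (2,4) via y @ 0.7200
    (1,4) via x @ 0.7967
    (0,4) via x @ 1.9514  # hit
  → r_1 = 1.9514
beam 2: φ=0°, α=195°
  direction (-0.9659, -0.2588); cell (2,3); t to first gridline: x 0.7143, y 2.4728 (then +1.0353 / +3.8637)
    (1,3) via x @ 0.7143  # hit
  → r_2 = 0.7143
beam 3: φ=45°, α=240°
  direction (-0.5000, -0.8660); cell (2,3); t to first gridline: x 1.3800, y 0.7390 (then +2.0000 / +1.1547)
    (2,2) via y @ 0.7390
    (1,2) via x @ 1.3800
    (1,1) via y @ 1.8937
    (1,0) via y @ 3.0484  # hit
  → r_3 = 3.0484

ranges = [1.9514, 0.7143, 3.0484]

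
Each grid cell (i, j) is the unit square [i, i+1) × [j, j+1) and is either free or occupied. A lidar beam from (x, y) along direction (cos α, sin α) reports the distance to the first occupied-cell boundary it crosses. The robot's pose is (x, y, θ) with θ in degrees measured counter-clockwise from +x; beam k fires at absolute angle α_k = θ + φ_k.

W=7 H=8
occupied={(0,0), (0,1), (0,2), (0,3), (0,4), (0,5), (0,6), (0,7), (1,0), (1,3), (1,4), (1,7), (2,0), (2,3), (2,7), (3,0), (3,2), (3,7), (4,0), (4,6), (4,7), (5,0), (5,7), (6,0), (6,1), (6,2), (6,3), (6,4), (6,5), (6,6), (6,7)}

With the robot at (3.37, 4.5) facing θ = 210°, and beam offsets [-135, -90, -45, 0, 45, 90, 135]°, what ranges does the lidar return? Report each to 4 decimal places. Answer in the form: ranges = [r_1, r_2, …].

beam 1: φ=-135°, α=75°
  d=(0.2588,0.9659)  start (3,4)  tX=2.4341 tY=0.5176  stride 1/|dx|=3.8637 1/|dy|=1.0353
    cross y-line → (3,5), t=0.5176
    cross y-line → (3,6), t=1.5529
    cross x-line → (4,6), t=2.4341 (wall)
  → r_1 = 2.4341
beam 2: φ=-90°, α=120°
  d=(-0.5000,0.8660)  start (3,4)  tX=0.7400 tY=0.5774  stride 1/|dx|=2.0000 1/|dy|=1.1547
    cross y-line → (3,5), t=0.5774
    cross x-line → (2,5), t=0.7400
    cross y-line → (2,6), t=1.7321
    cross x-line → (1,6), t=2.7400
    cross y-line → (1,7), t=2.8868 (wall)
  → r_2 = 2.8868
beam 3: φ=-45°, α=165°
  d=(-0.9659,0.2588)  start (3,4)  tX=0.3831 tY=1.9319  stride 1/|dx|=1.0353 1/|dy|=3.8637
    cross x-line → (2,4), t=0.3831
    cross x-line → (1,4), t=1.4183 (wall)
  → r_3 = 1.4183
beam 4: φ=0°, α=210°
  d=(-0.8660,-0.5000)  start (3,4)  tX=0.4272 tY=1.0000  stride 1/|dx|=1.1547 1/|dy|=2.0000
    cross x-line → (2,4), t=0.4272
    cross y-line → (2,3), t=1.0000 (wall)
  → r_4 = 1.0000
beam 5: φ=45°, α=255°
  d=(-0.2588,-0.9659)  start (3,4)  tX=1.4296 tY=0.5176  stride 1/|dx|=3.8637 1/|dy|=1.0353
    cross y-line → (3,3), t=0.5176
    cross x-line → (2,3), t=1.4296 (wall)
  → r_5 = 1.4296
beam 6: φ=90°, α=300°
  d=(0.5000,-0.8660)  start (3,4)  tX=1.2600 tY=0.5774  stride 1/|dx|=2.0000 1/|dy|=1.1547
    cross y-line → (3,3), t=0.5774
    cross x-line → (4,3), t=1.2600
    cross y-line → (4,2), t=1.7321
    cross y-line → (4,1), t=2.8868
    cross x-line → (5,1), t=3.2600
    cross y-line → (5,0), t=4.0415 (wall)
  → r_6 = 4.0415
beam 7: φ=135°, α=345°
  d=(0.9659,-0.2588)  start (3,4)  tX=0.6522 tY=1.9319  stride 1/|dx|=1.0353 1/|dy|=3.8637
    cross x-line → (4,4), t=0.6522
    cross x-line → (5,4), t=1.6875
    cross y-line → (5,3), t=1.9319
    cross x-line → (6,3), t=2.7228 (wall)
  → r_7 = 2.7228

ranges = [2.4341, 2.8868, 1.4183, 1.0000, 1.4296, 4.0415, 2.7228]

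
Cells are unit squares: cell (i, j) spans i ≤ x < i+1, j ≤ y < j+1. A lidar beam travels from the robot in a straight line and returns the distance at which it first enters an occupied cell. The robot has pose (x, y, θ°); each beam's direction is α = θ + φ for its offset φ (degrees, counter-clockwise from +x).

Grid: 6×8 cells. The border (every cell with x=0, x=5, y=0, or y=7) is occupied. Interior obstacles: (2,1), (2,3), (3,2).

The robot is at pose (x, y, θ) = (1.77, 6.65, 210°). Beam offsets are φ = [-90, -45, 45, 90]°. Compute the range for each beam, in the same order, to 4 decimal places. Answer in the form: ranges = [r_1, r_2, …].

ranges = [0.4041, 0.7972, 2.9751, 4.2147]

beam 1: φ=-90°, α=120°
  d=(-0.5000,0.8660)  start (1,6)  tX=1.5400 tY=0.4041  stride 1/|dx|=2.0000 1/|dy|=1.1547
    cross y-line → (1,7), t=0.4041 (wall)
  → r_1 = 0.4041
beam 2: φ=-45°, α=165°
  d=(-0.9659,0.2588)  start (1,6)  tX=0.7972 tY=1.3523  stride 1/|dx|=1.0353 1/|dy|=3.8637
    cross x-line → (0,6), t=0.7972 (wall)
  → r_2 = 0.7972
beam 3: φ=45°, α=255°
  d=(-0.2588,-0.9659)  start (1,6)  tX=2.9751 tY=0.6729  stride 1/|dx|=3.8637 1/|dy|=1.0353
    cross y-line → (1,5), t=0.6729
    cross y-line → (1,4), t=1.7082
    cross y-line → (1,3), t=2.7435
    cross x-line → (0,3), t=2.9751 (wall)
  → r_3 = 2.9751
beam 4: φ=90°, α=300°
  d=(0.5000,-0.8660)  start (1,6)  tX=0.4600 tY=0.7506  stride 1/|dx|=2.0000 1/|dy|=1.1547
    cross x-line → (2,6), t=0.4600
    cross y-line → (2,5), t=0.7506
    cross y-line → (2,4), t=1.9053
    cross x-line → (3,4), t=2.4600
    cross y-line → (3,3), t=3.0600
    cross y-line → (3,2), t=4.2147 (wall)
  → r_4 = 4.2147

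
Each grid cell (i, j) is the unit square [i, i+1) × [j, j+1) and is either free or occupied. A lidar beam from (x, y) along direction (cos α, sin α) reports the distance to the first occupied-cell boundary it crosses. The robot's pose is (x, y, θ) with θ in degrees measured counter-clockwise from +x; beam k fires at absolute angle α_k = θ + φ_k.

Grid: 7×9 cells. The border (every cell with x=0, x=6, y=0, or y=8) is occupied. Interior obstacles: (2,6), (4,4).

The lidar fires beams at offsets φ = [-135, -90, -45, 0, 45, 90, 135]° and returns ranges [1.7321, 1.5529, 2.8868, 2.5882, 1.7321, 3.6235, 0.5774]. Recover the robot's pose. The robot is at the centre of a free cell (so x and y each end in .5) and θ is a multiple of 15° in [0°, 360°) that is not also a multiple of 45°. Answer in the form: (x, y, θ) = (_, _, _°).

The pose lattice has 33·16 = 528 candidates. Test each by forward raycasting.
  (2.5, 7.5, 60°): beam 1 = 0.5176 ≠ 1.7321 ✗
  (5.5, 6.5, 60°): beam 1 = 1.9319 ≠ 1.7321 ✗
  (3.5, 5.5, 120°): beam 1 = 2.5882 ≠ 1.7321 ✗
  …
  (4.5, 5.5, 105°): r_1=1.7321, r_2=1.5529, r_3=2.8868, r_4=2.5882, r_5=1.7321, r_6=3.6235, r_7=0.5774 — all match ✓
Only this pose fits every beam.

(x, y, θ) = (4.5, 5.5, 105°)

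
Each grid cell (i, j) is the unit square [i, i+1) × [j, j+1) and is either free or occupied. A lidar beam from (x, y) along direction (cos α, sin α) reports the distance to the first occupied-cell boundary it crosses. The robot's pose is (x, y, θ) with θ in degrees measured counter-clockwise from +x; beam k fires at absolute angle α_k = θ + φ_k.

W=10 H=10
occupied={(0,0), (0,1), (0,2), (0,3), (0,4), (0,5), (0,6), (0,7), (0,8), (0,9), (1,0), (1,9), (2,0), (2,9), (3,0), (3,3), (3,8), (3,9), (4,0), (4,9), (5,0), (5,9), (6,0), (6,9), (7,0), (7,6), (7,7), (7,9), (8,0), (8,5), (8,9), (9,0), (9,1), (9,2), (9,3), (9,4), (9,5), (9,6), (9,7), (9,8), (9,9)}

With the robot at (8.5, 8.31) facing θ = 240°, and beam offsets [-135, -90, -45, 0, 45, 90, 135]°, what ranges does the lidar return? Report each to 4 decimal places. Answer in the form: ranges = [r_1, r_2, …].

beam 1: φ=-135°, α=105°
  dir = (cos 105°, sin 105°) = (-0.2588, 0.9659); from cell (8,8)
  next x-line at t=1.9319, next y-line at t=0.7143; Δt_x=3.8637, Δt_y=1.0353
    y: enter (8,9) at t=0.7143 ← occupied
  → r_1 = 0.7143
beam 2: φ=-90°, α=150°
  dir = (cos 150°, sin 150°) = (-0.8660, 0.5000); from cell (8,8)
  next x-line at t=0.5774, next y-line at t=1.3800; Δt_x=1.1547, Δt_y=2.0000
    x: enter (7,8) at t=0.5774
    y: enter (7,9) at t=1.3800 ← occupied
  → r_2 = 1.3800
beam 3: φ=-45°, α=195°
  dir = (cos 195°, sin 195°) = (-0.9659, -0.2588); from cell (8,8)
  next x-line at t=0.5176, next y-line at t=1.1977; Δt_x=1.0353, Δt_y=3.8637
    x: enter (7,8) at t=0.5176
    y: enter (7,7) at t=1.1977 ← occupied
  → r_3 = 1.1977
beam 4: φ=0°, α=240°
  dir = (cos 240°, sin 240°) = (-0.5000, -0.8660); from cell (8,8)
  next x-line at t=1.0000, next y-line at t=0.3580; Δt_x=2.0000, Δt_y=1.1547
    y: enter (8,7) at t=0.3580
    x: enter (7,7) at t=1.0000 ← occupied
  → r_4 = 1.0000
beam 5: φ=45°, α=285°
  dir = (cos 285°, sin 285°) = (0.2588, -0.9659); from cell (8,8)
  next x-line at t=1.9319, next y-line at t=0.3209; Δt_x=3.8637, Δt_y=1.0353
    y: enter (8,7) at t=0.3209
    y: enter (8,6) at t=1.3562
    x: enter (9,6) at t=1.9319 ← occupied
  → r_5 = 1.9319
beam 6: φ=90°, α=330°
  dir = (cos 330°, sin 330°) = (0.8660, -0.5000); from cell (8,8)
  next x-line at t=0.5774, next y-line at t=0.6200; Δt_x=1.1547, Δt_y=2.0000
    x: enter (9,8) at t=0.5774 ← occupied
  → r_6 = 0.5774
beam 7: φ=135°, α=15°
  dir = (cos 15°, sin 15°) = (0.9659, 0.2588); from cell (8,8)
  next x-line at t=0.5176, next y-line at t=2.6660; Δt_x=1.0353, Δt_y=3.8637
    x: enter (9,8) at t=0.5176 ← occupied
  → r_7 = 0.5176

ranges = [0.7143, 1.3800, 1.1977, 1.0000, 1.9319, 0.5774, 0.5176]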